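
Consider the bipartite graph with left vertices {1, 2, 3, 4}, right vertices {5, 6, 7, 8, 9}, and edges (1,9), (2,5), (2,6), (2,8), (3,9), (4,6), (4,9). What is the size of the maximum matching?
3 (matching: (1,9), (2,8), (4,6); upper bound min(|L|,|R|) = min(4,5) = 4)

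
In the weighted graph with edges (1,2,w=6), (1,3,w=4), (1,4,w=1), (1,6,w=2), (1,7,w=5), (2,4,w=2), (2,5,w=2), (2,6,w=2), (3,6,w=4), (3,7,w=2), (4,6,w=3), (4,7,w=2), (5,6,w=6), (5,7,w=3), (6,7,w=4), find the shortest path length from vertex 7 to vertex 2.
4 (path: 7 -> 4 -> 2; weights 2 + 2 = 4)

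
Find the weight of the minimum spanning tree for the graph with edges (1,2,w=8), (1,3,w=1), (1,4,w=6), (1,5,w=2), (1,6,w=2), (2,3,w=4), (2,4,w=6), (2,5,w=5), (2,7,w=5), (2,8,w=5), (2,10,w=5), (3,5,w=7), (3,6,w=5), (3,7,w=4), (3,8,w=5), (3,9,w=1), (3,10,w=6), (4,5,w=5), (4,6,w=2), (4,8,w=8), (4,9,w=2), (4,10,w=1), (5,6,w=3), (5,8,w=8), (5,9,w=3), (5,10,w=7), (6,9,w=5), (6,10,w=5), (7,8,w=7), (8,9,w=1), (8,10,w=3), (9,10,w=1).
17 (MST edges: (1,3,w=1), (1,5,w=2), (1,6,w=2), (2,3,w=4), (3,7,w=4), (3,9,w=1), (4,10,w=1), (8,9,w=1), (9,10,w=1); sum of weights 1 + 2 + 2 + 4 + 4 + 1 + 1 + 1 + 1 = 17)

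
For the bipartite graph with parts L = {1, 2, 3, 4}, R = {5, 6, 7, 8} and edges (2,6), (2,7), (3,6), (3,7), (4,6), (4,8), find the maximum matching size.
3 (matching: (2,7), (3,6), (4,8); upper bound min(|L|,|R|) = min(4,4) = 4)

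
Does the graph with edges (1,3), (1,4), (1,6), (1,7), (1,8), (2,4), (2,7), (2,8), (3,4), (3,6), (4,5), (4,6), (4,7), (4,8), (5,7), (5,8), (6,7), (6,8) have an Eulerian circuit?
No (8 vertices have odd degree: {1, 2, 3, 4, 5, 6, 7, 8}; Eulerian circuit requires 0)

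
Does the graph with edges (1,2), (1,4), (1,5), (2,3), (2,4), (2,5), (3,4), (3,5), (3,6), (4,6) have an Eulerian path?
Yes (the graph is connected and exactly 2 vertices have odd degree: {1, 5}; any Eulerian path must start and end at those)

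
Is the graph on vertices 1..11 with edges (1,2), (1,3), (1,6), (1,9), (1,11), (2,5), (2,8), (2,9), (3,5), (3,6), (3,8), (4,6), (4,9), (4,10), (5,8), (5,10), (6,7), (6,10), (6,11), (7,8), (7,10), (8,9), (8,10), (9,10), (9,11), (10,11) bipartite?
No (odd cycle of length 3: 6 -> 1 -> 3 -> 6)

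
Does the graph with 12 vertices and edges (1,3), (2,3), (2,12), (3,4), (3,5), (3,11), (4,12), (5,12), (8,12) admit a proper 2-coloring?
Yes. Partition: {1, 2, 4, 5, 6, 7, 8, 9, 10, 11}, {3, 12}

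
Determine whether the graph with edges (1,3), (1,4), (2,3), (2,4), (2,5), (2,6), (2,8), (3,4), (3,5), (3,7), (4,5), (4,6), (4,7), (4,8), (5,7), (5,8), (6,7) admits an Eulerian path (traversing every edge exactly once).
No (6 vertices have odd degree: {2, 3, 4, 5, 6, 8}; Eulerian path requires 0 or 2)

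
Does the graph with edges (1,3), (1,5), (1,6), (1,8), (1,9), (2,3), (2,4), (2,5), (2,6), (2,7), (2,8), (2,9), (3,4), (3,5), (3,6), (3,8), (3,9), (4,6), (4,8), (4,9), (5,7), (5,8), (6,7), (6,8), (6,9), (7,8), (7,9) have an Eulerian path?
No (8 vertices have odd degree: {1, 2, 3, 4, 5, 6, 7, 8}; Eulerian path requires 0 or 2)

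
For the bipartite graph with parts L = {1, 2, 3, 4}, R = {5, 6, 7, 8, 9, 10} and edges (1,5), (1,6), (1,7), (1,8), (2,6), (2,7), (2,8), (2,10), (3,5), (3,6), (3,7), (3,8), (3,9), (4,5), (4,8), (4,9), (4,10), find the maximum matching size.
4 (matching: (1,8), (2,10), (3,7), (4,9); upper bound min(|L|,|R|) = min(4,6) = 4)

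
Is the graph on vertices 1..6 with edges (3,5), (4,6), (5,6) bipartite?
Yes. Partition: {1, 2, 3, 6}, {4, 5}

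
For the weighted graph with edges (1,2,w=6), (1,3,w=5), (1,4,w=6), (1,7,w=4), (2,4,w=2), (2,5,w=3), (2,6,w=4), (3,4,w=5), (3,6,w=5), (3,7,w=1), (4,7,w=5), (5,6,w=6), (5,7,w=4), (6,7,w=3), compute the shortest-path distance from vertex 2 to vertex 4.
2 (path: 2 -> 4; weights 2 = 2)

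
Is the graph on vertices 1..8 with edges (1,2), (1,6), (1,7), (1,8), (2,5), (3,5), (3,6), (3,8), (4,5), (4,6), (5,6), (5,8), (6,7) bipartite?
No (odd cycle of length 3: 7 -> 1 -> 6 -> 7)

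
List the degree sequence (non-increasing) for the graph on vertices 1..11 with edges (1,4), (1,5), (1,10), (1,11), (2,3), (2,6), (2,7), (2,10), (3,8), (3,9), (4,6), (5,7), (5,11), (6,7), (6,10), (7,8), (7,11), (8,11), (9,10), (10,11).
[5, 5, 5, 4, 4, 4, 3, 3, 3, 2, 2] (degrees: deg(1)=4, deg(2)=4, deg(3)=3, deg(4)=2, deg(5)=3, deg(6)=4, deg(7)=5, deg(8)=3, deg(9)=2, deg(10)=5, deg(11)=5)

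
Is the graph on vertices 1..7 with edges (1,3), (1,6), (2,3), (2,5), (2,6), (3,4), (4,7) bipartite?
Yes. Partition: {1, 2, 4}, {3, 5, 6, 7}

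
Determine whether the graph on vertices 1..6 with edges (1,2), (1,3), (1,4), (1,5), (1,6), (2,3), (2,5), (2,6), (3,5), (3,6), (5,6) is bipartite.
No (odd cycle of length 3: 6 -> 1 -> 3 -> 6)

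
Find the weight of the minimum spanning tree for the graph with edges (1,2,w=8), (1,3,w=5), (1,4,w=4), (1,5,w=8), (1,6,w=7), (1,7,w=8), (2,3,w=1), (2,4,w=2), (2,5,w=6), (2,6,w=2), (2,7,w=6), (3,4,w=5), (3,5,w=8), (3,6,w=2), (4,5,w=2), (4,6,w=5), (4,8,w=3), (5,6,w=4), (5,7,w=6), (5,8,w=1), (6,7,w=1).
13 (MST edges: (1,4,w=4), (2,3,w=1), (2,4,w=2), (2,6,w=2), (4,5,w=2), (5,8,w=1), (6,7,w=1); sum of weights 4 + 1 + 2 + 2 + 2 + 1 + 1 = 13)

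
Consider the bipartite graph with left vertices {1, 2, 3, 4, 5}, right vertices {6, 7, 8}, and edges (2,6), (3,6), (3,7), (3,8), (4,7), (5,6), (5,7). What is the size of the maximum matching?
3 (matching: (2,6), (3,8), (4,7); upper bound min(|L|,|R|) = min(5,3) = 3)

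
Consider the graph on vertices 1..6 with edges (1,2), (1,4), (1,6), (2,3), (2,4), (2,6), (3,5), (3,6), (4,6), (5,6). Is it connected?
Yes (BFS from 1 visits [1, 2, 4, 6, 3, 5] — all 6 vertices reached)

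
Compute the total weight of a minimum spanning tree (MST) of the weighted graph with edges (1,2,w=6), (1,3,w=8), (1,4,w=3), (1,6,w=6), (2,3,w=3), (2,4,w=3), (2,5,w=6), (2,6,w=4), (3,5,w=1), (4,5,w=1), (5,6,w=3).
11 (MST edges: (1,4,w=3), (2,3,w=3), (3,5,w=1), (4,5,w=1), (5,6,w=3); sum of weights 3 + 3 + 1 + 1 + 3 = 11)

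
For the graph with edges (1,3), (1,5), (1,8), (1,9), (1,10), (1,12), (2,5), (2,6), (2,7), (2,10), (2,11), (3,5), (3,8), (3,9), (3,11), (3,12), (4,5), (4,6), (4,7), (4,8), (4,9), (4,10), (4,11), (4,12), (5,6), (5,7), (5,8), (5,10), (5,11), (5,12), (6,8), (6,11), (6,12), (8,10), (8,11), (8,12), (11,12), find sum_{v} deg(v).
74 (handshake: sum of degrees = 2|E| = 2 x 37 = 74)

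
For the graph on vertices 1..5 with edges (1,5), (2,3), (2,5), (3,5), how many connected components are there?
2 (components: {1, 2, 3, 5}, {4})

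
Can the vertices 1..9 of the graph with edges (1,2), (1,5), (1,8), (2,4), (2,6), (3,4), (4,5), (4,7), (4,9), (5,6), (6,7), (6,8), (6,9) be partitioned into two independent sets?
Yes. Partition: {1, 4, 6}, {2, 3, 5, 7, 8, 9}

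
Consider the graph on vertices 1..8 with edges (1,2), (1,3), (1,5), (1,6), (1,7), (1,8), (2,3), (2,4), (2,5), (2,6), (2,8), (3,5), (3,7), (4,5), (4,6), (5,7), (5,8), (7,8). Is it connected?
Yes (BFS from 1 visits [1, 2, 3, 5, 6, 7, 8, 4] — all 8 vertices reached)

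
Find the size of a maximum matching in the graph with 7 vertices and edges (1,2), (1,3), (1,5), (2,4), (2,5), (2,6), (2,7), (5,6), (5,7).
3 (matching: (1,3), (2,7), (5,6); upper bound floor(n/2) = floor(7/2) = 3)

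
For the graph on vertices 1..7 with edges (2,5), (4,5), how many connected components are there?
5 (components: {1}, {2, 4, 5}, {3}, {6}, {7})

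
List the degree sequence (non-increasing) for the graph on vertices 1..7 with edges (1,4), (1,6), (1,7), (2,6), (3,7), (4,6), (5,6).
[4, 3, 2, 2, 1, 1, 1] (degrees: deg(1)=3, deg(2)=1, deg(3)=1, deg(4)=2, deg(5)=1, deg(6)=4, deg(7)=2)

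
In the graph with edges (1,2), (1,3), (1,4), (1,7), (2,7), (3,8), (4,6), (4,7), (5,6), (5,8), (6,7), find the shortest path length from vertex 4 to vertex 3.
2 (path: 4 -> 1 -> 3, 2 edges)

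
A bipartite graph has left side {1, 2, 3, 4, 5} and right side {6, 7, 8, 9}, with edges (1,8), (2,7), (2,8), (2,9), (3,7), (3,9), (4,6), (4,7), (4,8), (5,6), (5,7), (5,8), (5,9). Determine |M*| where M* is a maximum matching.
4 (matching: (1,8), (2,9), (3,7), (4,6); upper bound min(|L|,|R|) = min(5,4) = 4)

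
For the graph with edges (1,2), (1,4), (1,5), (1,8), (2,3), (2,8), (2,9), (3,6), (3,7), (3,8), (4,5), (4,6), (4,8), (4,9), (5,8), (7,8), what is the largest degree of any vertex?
6 (attained at vertex 8)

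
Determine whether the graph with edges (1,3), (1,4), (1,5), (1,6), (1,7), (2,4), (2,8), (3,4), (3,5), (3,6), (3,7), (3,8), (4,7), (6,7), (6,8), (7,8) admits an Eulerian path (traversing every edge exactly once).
Yes (the graph is connected and exactly 2 vertices have odd degree: {1, 7}; any Eulerian path must start and end at those)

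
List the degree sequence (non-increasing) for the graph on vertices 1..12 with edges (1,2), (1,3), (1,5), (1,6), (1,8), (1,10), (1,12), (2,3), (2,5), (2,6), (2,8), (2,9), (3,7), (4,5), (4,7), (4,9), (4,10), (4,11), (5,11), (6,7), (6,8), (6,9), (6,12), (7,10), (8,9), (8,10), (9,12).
[7, 6, 6, 5, 5, 5, 4, 4, 4, 3, 3, 2] (degrees: deg(1)=7, deg(2)=6, deg(3)=3, deg(4)=5, deg(5)=4, deg(6)=6, deg(7)=4, deg(8)=5, deg(9)=5, deg(10)=4, deg(11)=2, deg(12)=3)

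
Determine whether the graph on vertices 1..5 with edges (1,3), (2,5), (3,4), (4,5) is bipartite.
Yes. Partition: {1, 2, 4}, {3, 5}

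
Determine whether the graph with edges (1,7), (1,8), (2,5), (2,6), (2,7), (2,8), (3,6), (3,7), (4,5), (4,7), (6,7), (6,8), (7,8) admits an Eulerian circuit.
Yes (the graph is connected and all 8 vertices have even degree)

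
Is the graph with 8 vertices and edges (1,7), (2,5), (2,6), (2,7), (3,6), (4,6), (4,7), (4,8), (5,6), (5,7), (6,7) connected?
Yes (BFS from 1 visits [1, 7, 2, 4, 5, 6, 8, 3] — all 8 vertices reached)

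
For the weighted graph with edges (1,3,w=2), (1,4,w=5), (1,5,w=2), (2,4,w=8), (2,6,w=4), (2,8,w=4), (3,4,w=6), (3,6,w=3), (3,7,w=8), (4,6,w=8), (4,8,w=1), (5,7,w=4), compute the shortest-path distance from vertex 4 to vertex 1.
5 (path: 4 -> 1; weights 5 = 5)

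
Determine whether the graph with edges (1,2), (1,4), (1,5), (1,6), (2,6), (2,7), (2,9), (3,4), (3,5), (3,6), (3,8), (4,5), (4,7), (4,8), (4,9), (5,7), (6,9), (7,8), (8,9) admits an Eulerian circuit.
Yes (the graph is connected and all 9 vertices have even degree)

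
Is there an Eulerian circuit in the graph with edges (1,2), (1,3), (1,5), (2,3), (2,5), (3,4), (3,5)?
No (4 vertices have odd degree: {1, 2, 4, 5}; Eulerian circuit requires 0)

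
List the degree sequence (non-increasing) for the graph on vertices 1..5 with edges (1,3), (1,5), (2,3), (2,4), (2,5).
[3, 2, 2, 2, 1] (degrees: deg(1)=2, deg(2)=3, deg(3)=2, deg(4)=1, deg(5)=2)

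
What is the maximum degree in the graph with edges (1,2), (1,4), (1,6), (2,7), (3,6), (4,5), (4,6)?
3 (attained at vertices 1, 4, 6)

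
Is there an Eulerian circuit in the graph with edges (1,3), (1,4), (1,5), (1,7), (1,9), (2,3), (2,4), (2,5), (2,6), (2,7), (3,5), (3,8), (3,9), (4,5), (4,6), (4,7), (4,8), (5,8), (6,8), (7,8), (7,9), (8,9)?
No (6 vertices have odd degree: {1, 2, 3, 5, 6, 7}; Eulerian circuit requires 0)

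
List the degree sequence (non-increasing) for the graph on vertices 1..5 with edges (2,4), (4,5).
[2, 1, 1, 0, 0] (degrees: deg(1)=0, deg(2)=1, deg(3)=0, deg(4)=2, deg(5)=1)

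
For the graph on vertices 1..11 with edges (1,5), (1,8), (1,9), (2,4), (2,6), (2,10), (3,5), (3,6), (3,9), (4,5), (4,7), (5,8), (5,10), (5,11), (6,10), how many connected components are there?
1 (components: {1, 2, 3, 4, 5, 6, 7, 8, 9, 10, 11})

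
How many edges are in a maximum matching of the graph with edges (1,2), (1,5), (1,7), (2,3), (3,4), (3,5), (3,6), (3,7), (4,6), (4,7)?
3 (matching: (1,5), (3,7), (4,6); upper bound floor(n/2) = floor(7/2) = 3)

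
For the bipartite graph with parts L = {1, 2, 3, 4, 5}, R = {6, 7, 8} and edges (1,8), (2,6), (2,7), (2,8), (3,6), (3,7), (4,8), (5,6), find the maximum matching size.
3 (matching: (1,8), (2,7), (3,6); upper bound min(|L|,|R|) = min(5,3) = 3)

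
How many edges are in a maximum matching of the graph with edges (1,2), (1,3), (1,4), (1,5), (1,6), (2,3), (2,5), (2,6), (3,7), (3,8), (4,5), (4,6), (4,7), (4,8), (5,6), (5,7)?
4 (matching: (1,6), (2,5), (3,7), (4,8); upper bound floor(n/2) = floor(8/2) = 4)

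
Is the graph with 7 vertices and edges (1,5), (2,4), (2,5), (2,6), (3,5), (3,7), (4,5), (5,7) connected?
Yes (BFS from 1 visits [1, 5, 2, 3, 4, 7, 6] — all 7 vertices reached)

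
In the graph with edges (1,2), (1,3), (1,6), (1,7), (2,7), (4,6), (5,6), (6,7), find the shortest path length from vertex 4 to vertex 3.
3 (path: 4 -> 6 -> 1 -> 3, 3 edges)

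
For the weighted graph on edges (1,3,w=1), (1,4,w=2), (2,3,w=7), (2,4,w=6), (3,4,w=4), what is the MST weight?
9 (MST edges: (1,3,w=1), (1,4,w=2), (2,4,w=6); sum of weights 1 + 2 + 6 = 9)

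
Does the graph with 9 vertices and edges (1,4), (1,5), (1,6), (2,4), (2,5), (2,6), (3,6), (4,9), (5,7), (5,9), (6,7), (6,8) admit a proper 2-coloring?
Yes. Partition: {1, 2, 3, 7, 8, 9}, {4, 5, 6}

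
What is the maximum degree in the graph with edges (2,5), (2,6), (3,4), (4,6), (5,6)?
3 (attained at vertex 6)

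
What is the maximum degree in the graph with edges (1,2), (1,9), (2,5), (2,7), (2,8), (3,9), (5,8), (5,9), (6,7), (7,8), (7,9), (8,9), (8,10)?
5 (attained at vertices 8, 9)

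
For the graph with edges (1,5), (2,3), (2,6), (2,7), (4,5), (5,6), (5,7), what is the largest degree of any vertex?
4 (attained at vertex 5)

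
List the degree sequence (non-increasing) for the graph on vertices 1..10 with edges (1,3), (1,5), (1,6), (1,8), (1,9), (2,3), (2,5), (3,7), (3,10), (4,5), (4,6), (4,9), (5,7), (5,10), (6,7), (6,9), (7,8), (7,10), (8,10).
[5, 5, 5, 4, 4, 4, 3, 3, 3, 2] (degrees: deg(1)=5, deg(2)=2, deg(3)=4, deg(4)=3, deg(5)=5, deg(6)=4, deg(7)=5, deg(8)=3, deg(9)=3, deg(10)=4)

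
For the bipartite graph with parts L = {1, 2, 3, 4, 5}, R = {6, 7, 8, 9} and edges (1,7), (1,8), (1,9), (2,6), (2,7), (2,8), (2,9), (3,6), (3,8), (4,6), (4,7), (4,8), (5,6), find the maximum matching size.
4 (matching: (1,9), (2,8), (3,6), (4,7); upper bound min(|L|,|R|) = min(5,4) = 4)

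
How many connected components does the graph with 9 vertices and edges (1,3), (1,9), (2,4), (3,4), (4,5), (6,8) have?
3 (components: {1, 2, 3, 4, 5, 9}, {6, 8}, {7})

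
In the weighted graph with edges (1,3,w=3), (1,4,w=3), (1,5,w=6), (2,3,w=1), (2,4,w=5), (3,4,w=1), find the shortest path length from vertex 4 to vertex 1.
3 (path: 4 -> 1; weights 3 = 3)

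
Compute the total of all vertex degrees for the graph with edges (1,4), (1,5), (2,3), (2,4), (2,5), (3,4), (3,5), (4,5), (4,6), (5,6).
20 (handshake: sum of degrees = 2|E| = 2 x 10 = 20)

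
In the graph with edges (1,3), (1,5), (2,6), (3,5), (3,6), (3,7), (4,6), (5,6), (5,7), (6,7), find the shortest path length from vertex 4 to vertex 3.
2 (path: 4 -> 6 -> 3, 2 edges)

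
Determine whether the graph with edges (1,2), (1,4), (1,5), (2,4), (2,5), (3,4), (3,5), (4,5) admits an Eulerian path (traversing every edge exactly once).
Yes (the graph is connected and exactly 2 vertices have odd degree: {1, 2}; any Eulerian path must start and end at those)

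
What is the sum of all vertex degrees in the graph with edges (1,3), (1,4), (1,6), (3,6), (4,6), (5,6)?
12 (handshake: sum of degrees = 2|E| = 2 x 6 = 12)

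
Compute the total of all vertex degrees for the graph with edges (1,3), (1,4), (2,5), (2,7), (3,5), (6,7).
12 (handshake: sum of degrees = 2|E| = 2 x 6 = 12)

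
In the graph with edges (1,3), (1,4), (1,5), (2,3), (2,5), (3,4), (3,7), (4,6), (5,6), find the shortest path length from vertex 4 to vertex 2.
2 (path: 4 -> 3 -> 2, 2 edges)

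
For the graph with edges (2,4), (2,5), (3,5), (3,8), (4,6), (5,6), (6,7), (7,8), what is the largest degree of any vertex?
3 (attained at vertices 5, 6)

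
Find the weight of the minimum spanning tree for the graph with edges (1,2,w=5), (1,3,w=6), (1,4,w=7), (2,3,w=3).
15 (MST edges: (1,2,w=5), (1,4,w=7), (2,3,w=3); sum of weights 5 + 7 + 3 = 15)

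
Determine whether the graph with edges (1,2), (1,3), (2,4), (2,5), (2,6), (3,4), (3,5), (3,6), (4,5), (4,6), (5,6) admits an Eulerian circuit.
Yes (the graph is connected and all 6 vertices have even degree)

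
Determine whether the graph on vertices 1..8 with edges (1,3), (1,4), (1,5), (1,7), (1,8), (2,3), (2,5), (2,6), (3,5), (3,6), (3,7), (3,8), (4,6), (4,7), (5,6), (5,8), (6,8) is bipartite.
No (odd cycle of length 3: 3 -> 1 -> 5 -> 3)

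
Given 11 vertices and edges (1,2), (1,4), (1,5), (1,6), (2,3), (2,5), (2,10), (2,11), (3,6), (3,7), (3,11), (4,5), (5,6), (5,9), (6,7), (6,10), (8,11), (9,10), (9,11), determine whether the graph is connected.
Yes (BFS from 1 visits [1, 2, 4, 5, 6, 3, 10, 11, 9, 7, 8] — all 11 vertices reached)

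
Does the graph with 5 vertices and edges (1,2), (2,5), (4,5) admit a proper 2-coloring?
Yes. Partition: {1, 3, 5}, {2, 4}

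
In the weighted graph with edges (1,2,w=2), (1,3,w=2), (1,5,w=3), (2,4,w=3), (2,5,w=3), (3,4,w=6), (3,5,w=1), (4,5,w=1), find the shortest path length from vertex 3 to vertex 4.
2 (path: 3 -> 5 -> 4; weights 1 + 1 = 2)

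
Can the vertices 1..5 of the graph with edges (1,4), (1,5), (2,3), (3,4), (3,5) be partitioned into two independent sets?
Yes. Partition: {1, 3}, {2, 4, 5}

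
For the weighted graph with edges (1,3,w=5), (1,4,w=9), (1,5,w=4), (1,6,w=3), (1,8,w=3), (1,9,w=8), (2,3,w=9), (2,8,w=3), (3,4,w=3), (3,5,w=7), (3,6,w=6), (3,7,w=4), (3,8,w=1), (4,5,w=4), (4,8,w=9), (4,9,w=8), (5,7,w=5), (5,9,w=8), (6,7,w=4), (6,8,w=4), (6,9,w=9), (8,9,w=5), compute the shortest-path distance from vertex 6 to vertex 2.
7 (path: 6 -> 8 -> 2; weights 4 + 3 = 7)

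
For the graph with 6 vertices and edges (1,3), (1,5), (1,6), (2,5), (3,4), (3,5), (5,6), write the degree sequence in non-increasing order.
[4, 3, 3, 2, 1, 1] (degrees: deg(1)=3, deg(2)=1, deg(3)=3, deg(4)=1, deg(5)=4, deg(6)=2)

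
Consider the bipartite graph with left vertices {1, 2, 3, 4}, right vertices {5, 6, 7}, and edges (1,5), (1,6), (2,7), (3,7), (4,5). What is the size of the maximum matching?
3 (matching: (1,6), (2,7), (4,5); upper bound min(|L|,|R|) = min(4,3) = 3)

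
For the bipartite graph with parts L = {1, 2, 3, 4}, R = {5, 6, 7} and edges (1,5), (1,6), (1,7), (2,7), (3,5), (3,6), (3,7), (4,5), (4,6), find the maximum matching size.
3 (matching: (1,7), (3,6), (4,5); upper bound min(|L|,|R|) = min(4,3) = 3)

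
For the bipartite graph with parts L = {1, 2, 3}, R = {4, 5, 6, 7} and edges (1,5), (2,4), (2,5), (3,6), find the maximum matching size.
3 (matching: (1,5), (2,4), (3,6); upper bound min(|L|,|R|) = min(3,4) = 3)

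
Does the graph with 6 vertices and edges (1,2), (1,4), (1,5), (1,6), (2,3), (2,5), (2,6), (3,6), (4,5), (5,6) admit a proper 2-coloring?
No (odd cycle of length 3: 2 -> 1 -> 5 -> 2)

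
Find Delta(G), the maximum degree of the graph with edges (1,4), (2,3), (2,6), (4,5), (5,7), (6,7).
2 (attained at vertices 2, 4, 5, 6, 7)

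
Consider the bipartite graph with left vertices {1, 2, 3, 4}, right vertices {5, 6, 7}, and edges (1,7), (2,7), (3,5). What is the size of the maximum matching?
2 (matching: (1,7), (3,5); upper bound min(|L|,|R|) = min(4,3) = 3)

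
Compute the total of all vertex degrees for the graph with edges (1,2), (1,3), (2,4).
6 (handshake: sum of degrees = 2|E| = 2 x 3 = 6)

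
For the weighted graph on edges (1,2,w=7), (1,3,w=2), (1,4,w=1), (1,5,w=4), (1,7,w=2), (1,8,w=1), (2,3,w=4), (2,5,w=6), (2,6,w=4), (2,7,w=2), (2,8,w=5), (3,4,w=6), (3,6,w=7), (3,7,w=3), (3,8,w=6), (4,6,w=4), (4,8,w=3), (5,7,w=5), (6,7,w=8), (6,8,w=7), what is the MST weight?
16 (MST edges: (1,3,w=2), (1,4,w=1), (1,5,w=4), (1,7,w=2), (1,8,w=1), (2,6,w=4), (2,7,w=2); sum of weights 2 + 1 + 4 + 2 + 1 + 4 + 2 = 16)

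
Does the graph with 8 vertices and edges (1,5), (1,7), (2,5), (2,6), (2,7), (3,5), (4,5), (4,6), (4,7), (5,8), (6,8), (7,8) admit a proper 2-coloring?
Yes. Partition: {1, 2, 3, 4, 8}, {5, 6, 7}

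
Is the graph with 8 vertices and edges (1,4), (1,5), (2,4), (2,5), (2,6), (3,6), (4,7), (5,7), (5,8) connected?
Yes (BFS from 1 visits [1, 4, 5, 2, 7, 8, 6, 3] — all 8 vertices reached)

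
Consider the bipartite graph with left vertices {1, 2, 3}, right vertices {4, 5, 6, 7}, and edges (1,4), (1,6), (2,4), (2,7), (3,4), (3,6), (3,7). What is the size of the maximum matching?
3 (matching: (1,6), (2,7), (3,4); upper bound min(|L|,|R|) = min(3,4) = 3)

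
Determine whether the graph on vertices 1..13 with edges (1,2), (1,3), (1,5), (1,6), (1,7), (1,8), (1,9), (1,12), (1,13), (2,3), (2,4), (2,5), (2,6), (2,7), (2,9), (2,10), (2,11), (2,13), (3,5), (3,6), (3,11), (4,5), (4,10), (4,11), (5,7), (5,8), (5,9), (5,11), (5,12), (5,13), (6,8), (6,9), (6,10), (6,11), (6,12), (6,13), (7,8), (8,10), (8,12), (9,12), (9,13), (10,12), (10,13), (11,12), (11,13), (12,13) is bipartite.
No (odd cycle of length 3: 2 -> 1 -> 9 -> 2)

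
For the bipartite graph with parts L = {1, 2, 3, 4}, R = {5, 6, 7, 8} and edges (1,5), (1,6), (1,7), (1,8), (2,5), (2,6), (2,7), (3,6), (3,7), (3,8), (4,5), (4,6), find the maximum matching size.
4 (matching: (1,8), (2,7), (3,6), (4,5); upper bound min(|L|,|R|) = min(4,4) = 4)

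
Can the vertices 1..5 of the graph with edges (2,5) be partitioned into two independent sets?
Yes. Partition: {1, 2, 3, 4}, {5}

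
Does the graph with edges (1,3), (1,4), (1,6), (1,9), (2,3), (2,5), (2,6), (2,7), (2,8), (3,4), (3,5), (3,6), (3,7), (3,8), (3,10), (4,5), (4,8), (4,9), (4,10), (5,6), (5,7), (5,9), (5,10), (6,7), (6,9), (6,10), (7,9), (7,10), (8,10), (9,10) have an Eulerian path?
No (4 vertices have odd degree: {2, 5, 6, 10}; Eulerian path requires 0 or 2)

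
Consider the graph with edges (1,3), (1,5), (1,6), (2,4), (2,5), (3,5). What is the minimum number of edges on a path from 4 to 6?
4 (path: 4 -> 2 -> 5 -> 1 -> 6, 4 edges)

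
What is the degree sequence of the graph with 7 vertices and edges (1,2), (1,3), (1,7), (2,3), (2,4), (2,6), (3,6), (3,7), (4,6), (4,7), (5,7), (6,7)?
[5, 4, 4, 4, 3, 3, 1] (degrees: deg(1)=3, deg(2)=4, deg(3)=4, deg(4)=3, deg(5)=1, deg(6)=4, deg(7)=5)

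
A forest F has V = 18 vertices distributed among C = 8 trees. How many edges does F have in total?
10 (Each of the 8 component trees on V_i vertices has V_i - 1 edges; summing gives V - C = 18 - 8 = 10)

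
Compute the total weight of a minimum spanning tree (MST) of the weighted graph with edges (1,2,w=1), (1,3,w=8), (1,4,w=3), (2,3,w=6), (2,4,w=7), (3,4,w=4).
8 (MST edges: (1,2,w=1), (1,4,w=3), (3,4,w=4); sum of weights 1 + 3 + 4 = 8)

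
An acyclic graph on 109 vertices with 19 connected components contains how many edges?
90 (Each of the 19 component trees on V_i vertices has V_i - 1 edges; summing gives V - C = 109 - 19 = 90)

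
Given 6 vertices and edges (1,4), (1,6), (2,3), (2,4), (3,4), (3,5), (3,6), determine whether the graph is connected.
Yes (BFS from 1 visits [1, 4, 6, 2, 3, 5] — all 6 vertices reached)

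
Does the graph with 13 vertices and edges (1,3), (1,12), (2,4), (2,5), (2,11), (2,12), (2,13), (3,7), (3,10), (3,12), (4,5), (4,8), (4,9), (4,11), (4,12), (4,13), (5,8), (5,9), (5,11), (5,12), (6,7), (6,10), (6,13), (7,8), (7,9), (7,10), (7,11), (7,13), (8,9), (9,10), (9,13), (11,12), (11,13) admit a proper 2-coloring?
No (odd cycle of length 3: 12 -> 1 -> 3 -> 12)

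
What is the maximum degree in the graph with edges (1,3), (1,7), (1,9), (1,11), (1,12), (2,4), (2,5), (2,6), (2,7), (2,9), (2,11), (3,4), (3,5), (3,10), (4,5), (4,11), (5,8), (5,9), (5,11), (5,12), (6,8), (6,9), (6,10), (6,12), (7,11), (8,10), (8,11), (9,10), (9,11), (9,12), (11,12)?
8 (attained at vertex 11)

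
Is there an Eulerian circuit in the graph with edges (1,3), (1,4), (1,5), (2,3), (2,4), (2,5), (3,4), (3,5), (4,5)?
No (2 vertices have odd degree: {1, 2}; Eulerian circuit requires 0)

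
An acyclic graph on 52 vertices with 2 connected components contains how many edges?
50 (Each of the 2 component trees on V_i vertices has V_i - 1 edges; summing gives V - C = 52 - 2 = 50)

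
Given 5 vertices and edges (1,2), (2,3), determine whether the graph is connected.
No, it has 3 components: {1, 2, 3}, {4}, {5}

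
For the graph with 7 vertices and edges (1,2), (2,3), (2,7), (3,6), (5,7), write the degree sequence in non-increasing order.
[3, 2, 2, 1, 1, 1, 0] (degrees: deg(1)=1, deg(2)=3, deg(3)=2, deg(4)=0, deg(5)=1, deg(6)=1, deg(7)=2)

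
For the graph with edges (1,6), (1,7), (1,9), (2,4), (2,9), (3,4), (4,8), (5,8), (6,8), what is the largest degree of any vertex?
3 (attained at vertices 1, 4, 8)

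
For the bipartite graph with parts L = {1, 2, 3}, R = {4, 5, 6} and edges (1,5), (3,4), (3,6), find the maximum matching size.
2 (matching: (1,5), (3,6); upper bound min(|L|,|R|) = min(3,3) = 3)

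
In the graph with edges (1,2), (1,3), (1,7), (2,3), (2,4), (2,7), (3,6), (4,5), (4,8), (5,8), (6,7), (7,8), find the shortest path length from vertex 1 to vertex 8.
2 (path: 1 -> 7 -> 8, 2 edges)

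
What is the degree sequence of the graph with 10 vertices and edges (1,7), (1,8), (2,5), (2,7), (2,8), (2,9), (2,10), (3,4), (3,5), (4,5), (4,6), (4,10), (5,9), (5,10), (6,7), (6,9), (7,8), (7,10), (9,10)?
[5, 5, 5, 5, 4, 4, 3, 3, 2, 2] (degrees: deg(1)=2, deg(2)=5, deg(3)=2, deg(4)=4, deg(5)=5, deg(6)=3, deg(7)=5, deg(8)=3, deg(9)=4, deg(10)=5)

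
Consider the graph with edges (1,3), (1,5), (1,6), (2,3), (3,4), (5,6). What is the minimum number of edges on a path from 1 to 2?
2 (path: 1 -> 3 -> 2, 2 edges)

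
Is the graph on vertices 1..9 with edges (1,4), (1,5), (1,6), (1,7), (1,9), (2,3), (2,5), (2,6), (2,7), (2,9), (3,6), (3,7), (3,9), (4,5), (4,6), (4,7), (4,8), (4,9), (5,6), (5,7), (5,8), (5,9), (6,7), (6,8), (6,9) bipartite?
No (odd cycle of length 3: 7 -> 1 -> 6 -> 7)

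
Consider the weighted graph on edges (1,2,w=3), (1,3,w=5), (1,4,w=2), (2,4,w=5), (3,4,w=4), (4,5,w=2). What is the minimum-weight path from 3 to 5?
6 (path: 3 -> 4 -> 5; weights 4 + 2 = 6)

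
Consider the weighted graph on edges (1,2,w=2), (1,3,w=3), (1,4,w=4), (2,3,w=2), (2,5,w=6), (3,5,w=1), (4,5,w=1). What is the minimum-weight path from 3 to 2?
2 (path: 3 -> 2; weights 2 = 2)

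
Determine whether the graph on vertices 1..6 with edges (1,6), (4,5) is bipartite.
Yes. Partition: {1, 2, 3, 4}, {5, 6}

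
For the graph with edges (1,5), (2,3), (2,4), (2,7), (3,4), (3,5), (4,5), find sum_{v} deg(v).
14 (handshake: sum of degrees = 2|E| = 2 x 7 = 14)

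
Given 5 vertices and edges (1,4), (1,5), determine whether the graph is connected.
No, it has 3 components: {1, 4, 5}, {2}, {3}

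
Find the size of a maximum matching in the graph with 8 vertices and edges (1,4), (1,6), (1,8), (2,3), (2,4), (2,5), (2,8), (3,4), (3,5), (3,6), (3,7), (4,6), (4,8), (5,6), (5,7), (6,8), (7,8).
4 (matching: (1,4), (2,5), (3,7), (6,8); upper bound floor(n/2) = floor(8/2) = 4)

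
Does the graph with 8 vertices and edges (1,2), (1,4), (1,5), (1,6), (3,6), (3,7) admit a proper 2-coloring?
Yes. Partition: {1, 3, 8}, {2, 4, 5, 6, 7}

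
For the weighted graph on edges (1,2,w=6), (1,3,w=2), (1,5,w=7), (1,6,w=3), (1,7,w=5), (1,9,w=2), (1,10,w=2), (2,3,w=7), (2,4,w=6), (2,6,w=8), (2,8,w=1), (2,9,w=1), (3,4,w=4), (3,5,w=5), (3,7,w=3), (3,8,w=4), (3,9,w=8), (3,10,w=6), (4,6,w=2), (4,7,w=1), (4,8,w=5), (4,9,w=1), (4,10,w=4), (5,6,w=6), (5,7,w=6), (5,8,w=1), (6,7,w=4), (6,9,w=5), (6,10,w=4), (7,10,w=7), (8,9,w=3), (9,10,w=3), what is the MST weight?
13 (MST edges: (1,3,w=2), (1,9,w=2), (1,10,w=2), (2,8,w=1), (2,9,w=1), (4,6,w=2), (4,7,w=1), (4,9,w=1), (5,8,w=1); sum of weights 2 + 2 + 2 + 1 + 1 + 2 + 1 + 1 + 1 = 13)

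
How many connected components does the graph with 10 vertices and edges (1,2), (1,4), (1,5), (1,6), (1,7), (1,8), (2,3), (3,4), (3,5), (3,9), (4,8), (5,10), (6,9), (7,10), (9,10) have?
1 (components: {1, 2, 3, 4, 5, 6, 7, 8, 9, 10})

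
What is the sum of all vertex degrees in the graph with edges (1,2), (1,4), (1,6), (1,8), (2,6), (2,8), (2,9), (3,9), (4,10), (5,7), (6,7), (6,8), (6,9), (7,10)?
28 (handshake: sum of degrees = 2|E| = 2 x 14 = 28)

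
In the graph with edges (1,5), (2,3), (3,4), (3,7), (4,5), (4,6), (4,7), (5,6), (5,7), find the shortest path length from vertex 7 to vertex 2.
2 (path: 7 -> 3 -> 2, 2 edges)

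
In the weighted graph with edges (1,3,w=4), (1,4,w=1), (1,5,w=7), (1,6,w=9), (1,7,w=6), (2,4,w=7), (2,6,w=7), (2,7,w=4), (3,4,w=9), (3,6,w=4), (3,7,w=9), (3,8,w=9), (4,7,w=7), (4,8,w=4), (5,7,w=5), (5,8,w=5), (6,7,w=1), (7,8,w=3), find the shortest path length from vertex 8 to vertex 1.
5 (path: 8 -> 4 -> 1; weights 4 + 1 = 5)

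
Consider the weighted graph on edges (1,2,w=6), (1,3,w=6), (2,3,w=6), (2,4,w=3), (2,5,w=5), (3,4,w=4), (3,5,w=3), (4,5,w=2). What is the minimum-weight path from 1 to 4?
9 (path: 1 -> 2 -> 4; weights 6 + 3 = 9)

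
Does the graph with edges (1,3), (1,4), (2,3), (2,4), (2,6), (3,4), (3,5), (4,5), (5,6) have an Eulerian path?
Yes (the graph is connected and exactly 2 vertices have odd degree: {2, 5}; any Eulerian path must start and end at those)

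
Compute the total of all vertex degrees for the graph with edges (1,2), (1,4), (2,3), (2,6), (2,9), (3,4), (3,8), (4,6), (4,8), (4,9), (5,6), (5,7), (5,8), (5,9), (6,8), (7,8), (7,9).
34 (handshake: sum of degrees = 2|E| = 2 x 17 = 34)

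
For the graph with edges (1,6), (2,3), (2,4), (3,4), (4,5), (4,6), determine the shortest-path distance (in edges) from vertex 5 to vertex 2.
2 (path: 5 -> 4 -> 2, 2 edges)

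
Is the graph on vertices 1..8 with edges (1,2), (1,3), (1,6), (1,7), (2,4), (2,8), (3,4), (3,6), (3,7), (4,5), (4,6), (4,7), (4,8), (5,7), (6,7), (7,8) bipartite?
No (odd cycle of length 3: 3 -> 1 -> 6 -> 3)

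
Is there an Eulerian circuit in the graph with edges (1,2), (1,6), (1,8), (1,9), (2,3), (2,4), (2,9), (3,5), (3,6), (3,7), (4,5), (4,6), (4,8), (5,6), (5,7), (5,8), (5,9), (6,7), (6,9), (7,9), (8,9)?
Yes (the graph is connected and all 9 vertices have even degree)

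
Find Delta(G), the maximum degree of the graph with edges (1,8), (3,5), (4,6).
1 (attained at vertices 1, 3, 4, 5, 6, 8)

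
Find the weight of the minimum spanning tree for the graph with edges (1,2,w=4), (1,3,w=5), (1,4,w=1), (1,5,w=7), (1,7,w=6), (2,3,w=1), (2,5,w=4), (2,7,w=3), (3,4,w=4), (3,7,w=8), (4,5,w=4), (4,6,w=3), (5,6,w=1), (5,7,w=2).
11 (MST edges: (1,4,w=1), (2,3,w=1), (2,7,w=3), (4,6,w=3), (5,6,w=1), (5,7,w=2); sum of weights 1 + 1 + 3 + 3 + 1 + 2 = 11)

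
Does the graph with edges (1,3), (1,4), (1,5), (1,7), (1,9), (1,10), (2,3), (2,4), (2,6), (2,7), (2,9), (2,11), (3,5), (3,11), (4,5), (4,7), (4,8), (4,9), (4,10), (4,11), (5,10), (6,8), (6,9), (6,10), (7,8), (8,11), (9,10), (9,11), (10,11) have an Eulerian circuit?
Yes (the graph is connected and all 11 vertices have even degree)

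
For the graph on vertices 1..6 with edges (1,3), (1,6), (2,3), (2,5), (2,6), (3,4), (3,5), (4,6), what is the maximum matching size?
3 (matching: (1,3), (2,5), (4,6); upper bound floor(n/2) = floor(6/2) = 3)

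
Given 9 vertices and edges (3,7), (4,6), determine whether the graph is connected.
No, it has 7 components: {1}, {2}, {3, 7}, {4, 6}, {5}, {8}, {9}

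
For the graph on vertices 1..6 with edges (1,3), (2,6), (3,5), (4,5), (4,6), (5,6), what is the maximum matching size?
3 (matching: (1,3), (2,6), (4,5); upper bound floor(n/2) = floor(6/2) = 3)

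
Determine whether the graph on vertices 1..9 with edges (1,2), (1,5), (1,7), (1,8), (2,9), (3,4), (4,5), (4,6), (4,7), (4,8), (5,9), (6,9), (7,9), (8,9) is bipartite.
Yes. Partition: {1, 4, 9}, {2, 3, 5, 6, 7, 8}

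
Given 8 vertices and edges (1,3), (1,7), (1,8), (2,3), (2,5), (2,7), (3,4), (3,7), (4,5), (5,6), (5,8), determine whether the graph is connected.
Yes (BFS from 1 visits [1, 3, 7, 8, 2, 4, 5, 6] — all 8 vertices reached)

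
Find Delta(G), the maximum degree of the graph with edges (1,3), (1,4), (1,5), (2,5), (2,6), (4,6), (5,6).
3 (attained at vertices 1, 5, 6)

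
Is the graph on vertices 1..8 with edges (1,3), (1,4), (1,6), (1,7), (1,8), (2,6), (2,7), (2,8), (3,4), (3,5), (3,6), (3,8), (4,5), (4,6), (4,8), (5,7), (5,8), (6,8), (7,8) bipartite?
No (odd cycle of length 3: 3 -> 1 -> 4 -> 3)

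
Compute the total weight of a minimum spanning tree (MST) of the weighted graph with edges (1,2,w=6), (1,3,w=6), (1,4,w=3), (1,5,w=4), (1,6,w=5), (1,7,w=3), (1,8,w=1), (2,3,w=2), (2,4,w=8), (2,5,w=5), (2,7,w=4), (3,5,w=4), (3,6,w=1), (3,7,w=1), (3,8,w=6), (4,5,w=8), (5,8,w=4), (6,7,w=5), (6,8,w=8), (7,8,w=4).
15 (MST edges: (1,4,w=3), (1,5,w=4), (1,7,w=3), (1,8,w=1), (2,3,w=2), (3,6,w=1), (3,7,w=1); sum of weights 3 + 4 + 3 + 1 + 2 + 1 + 1 = 15)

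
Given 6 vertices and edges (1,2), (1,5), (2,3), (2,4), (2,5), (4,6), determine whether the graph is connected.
Yes (BFS from 1 visits [1, 2, 5, 3, 4, 6] — all 6 vertices reached)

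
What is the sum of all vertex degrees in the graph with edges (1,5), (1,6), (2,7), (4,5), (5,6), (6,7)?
12 (handshake: sum of degrees = 2|E| = 2 x 6 = 12)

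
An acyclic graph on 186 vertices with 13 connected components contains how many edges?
173 (Each of the 13 component trees on V_i vertices has V_i - 1 edges; summing gives V - C = 186 - 13 = 173)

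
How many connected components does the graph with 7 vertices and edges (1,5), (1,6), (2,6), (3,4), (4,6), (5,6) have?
2 (components: {1, 2, 3, 4, 5, 6}, {7})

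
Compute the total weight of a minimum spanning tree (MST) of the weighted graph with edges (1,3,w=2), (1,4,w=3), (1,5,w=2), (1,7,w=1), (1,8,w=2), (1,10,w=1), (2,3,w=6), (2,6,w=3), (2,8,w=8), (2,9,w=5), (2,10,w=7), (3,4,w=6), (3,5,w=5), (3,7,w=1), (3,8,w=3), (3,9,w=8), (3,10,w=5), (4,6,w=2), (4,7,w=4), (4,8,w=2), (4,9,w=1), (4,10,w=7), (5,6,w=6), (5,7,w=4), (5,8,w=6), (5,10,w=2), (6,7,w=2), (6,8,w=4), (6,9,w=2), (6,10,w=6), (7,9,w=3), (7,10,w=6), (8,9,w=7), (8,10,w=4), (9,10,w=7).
15 (MST edges: (1,5,w=2), (1,7,w=1), (1,8,w=2), (1,10,w=1), (2,6,w=3), (3,7,w=1), (4,6,w=2), (4,8,w=2), (4,9,w=1); sum of weights 2 + 1 + 2 + 1 + 3 + 1 + 2 + 2 + 1 = 15)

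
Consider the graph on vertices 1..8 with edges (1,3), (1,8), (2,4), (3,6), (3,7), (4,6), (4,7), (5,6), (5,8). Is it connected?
Yes (BFS from 1 visits [1, 3, 8, 6, 7, 5, 4, 2] — all 8 vertices reached)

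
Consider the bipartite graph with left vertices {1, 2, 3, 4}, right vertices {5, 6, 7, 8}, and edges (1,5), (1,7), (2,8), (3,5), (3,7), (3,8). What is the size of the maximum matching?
3 (matching: (1,7), (2,8), (3,5); upper bound min(|L|,|R|) = min(4,4) = 4)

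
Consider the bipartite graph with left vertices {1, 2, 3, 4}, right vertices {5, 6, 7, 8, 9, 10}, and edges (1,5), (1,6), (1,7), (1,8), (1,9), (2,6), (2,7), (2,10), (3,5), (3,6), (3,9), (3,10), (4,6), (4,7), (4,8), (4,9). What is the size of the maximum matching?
4 (matching: (1,9), (2,7), (3,10), (4,8); upper bound min(|L|,|R|) = min(4,6) = 4)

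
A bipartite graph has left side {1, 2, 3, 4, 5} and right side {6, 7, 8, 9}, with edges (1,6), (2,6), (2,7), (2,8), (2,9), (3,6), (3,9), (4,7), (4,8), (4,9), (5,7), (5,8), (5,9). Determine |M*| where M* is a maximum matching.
4 (matching: (1,6), (2,9), (4,8), (5,7); upper bound min(|L|,|R|) = min(5,4) = 4)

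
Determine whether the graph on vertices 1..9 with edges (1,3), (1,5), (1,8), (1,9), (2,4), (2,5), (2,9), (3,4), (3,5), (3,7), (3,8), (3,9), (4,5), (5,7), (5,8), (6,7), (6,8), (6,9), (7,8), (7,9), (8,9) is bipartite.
No (odd cycle of length 3: 5 -> 1 -> 8 -> 5)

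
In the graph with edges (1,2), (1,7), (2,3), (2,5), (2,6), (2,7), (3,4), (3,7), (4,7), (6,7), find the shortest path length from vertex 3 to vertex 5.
2 (path: 3 -> 2 -> 5, 2 edges)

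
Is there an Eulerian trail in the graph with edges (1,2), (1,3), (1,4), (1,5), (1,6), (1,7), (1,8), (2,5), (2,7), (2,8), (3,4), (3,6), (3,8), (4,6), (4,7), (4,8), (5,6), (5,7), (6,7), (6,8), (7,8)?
Yes (the graph is connected and exactly 2 vertices have odd degree: {1, 4}; any Eulerian path must start and end at those)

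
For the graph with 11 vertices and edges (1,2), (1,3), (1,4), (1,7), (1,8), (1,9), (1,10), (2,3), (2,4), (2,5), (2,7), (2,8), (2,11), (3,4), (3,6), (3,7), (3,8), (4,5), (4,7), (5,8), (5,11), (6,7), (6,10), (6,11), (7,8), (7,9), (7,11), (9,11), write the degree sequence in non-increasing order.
[8, 7, 7, 6, 5, 5, 5, 4, 4, 3, 2] (degrees: deg(1)=7, deg(2)=7, deg(3)=6, deg(4)=5, deg(5)=4, deg(6)=4, deg(7)=8, deg(8)=5, deg(9)=3, deg(10)=2, deg(11)=5)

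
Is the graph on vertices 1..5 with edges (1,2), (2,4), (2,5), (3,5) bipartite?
Yes. Partition: {1, 4, 5}, {2, 3}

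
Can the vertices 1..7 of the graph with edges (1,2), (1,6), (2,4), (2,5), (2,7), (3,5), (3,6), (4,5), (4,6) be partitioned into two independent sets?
No (odd cycle of length 5: 3 -> 6 -> 1 -> 2 -> 5 -> 3)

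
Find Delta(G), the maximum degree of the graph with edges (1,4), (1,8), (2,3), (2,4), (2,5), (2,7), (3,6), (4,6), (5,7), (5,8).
4 (attained at vertex 2)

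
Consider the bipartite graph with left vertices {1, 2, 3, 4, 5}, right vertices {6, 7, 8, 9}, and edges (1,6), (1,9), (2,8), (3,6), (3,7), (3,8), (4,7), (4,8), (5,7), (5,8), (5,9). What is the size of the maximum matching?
4 (matching: (1,9), (2,8), (3,6), (4,7); upper bound min(|L|,|R|) = min(5,4) = 4)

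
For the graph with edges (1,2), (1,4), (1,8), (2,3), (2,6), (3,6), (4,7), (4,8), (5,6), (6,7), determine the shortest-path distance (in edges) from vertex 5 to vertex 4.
3 (path: 5 -> 6 -> 7 -> 4, 3 edges)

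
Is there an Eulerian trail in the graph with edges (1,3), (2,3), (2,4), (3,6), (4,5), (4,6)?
No (4 vertices have odd degree: {1, 3, 4, 5}; Eulerian path requires 0 or 2)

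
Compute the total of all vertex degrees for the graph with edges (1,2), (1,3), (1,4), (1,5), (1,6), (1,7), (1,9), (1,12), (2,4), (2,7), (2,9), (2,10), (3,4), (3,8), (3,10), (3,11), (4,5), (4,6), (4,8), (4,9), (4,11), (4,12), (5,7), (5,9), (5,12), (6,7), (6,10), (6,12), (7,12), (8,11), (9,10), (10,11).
64 (handshake: sum of degrees = 2|E| = 2 x 32 = 64)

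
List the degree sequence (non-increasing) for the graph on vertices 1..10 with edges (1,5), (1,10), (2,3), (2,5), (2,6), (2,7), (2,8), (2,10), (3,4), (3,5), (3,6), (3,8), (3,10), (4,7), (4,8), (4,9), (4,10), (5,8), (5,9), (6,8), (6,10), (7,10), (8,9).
[6, 6, 6, 6, 5, 5, 4, 3, 3, 2] (degrees: deg(1)=2, deg(2)=6, deg(3)=6, deg(4)=5, deg(5)=5, deg(6)=4, deg(7)=3, deg(8)=6, deg(9)=3, deg(10)=6)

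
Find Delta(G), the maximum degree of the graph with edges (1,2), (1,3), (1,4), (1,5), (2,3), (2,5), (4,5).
4 (attained at vertex 1)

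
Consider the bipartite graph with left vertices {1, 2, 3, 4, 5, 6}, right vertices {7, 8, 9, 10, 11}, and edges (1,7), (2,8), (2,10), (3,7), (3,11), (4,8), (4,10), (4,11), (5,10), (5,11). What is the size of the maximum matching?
4 (matching: (1,7), (2,10), (3,11), (4,8); upper bound min(|L|,|R|) = min(6,5) = 5)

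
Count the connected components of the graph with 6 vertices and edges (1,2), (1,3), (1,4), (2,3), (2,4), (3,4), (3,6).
2 (components: {1, 2, 3, 4, 6}, {5})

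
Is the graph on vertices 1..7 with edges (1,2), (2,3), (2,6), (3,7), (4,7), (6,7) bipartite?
Yes. Partition: {1, 3, 4, 5, 6}, {2, 7}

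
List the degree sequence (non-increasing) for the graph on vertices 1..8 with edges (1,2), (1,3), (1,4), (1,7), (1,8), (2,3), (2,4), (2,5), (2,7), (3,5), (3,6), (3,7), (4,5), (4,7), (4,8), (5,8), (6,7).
[5, 5, 5, 5, 5, 4, 3, 2] (degrees: deg(1)=5, deg(2)=5, deg(3)=5, deg(4)=5, deg(5)=4, deg(6)=2, deg(7)=5, deg(8)=3)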